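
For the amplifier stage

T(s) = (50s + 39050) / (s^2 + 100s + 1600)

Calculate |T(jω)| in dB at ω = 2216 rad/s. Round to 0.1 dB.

Substitute s = j2216:
Numerator: 50(j2216) + 39050 = 39050 + j110800
Denominator: (j2216)^2 + 100(j2216) + 1600 = -4909056 + j221600
|N| = √(39050² + 110800²) ≈ 1.1748e+05, ∠N ≈ 70.59°
|D| = √(4909056² + 221600²) ≈ 4.9141e+06, ∠D ≈ 177.42°
|T| = 1.1748e+05 / 4.9141e+06 ≈ 0.023907
Gain = 20 log₁₀(0.023907) ≈ -32.43 dB

-32.4 dB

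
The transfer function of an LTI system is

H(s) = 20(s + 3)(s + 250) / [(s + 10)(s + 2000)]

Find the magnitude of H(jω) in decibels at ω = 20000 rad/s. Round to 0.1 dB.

At s = jω = j20000:
zero (s+3): 3 + j20000 → |·| = √(3²+20000²) = √400000009 ≈ 20000, ∠ = arctan(20000/3) ≈ 89.99°
zero (s+250): 250 + j20000 → |·| = √(250²+20000²) = √400062500 ≈ 20002, ∠ = arctan(20000/250) ≈ 89.28°
pole (s+10): 10 + j20000 → |·| = √(10²+20000²) = √400000100 ≈ 20000, ∠ = arctan(20000/10) ≈ 89.97°
pole (s+2000): 2000 + j20000 → |·| = √(2000²+20000²) = √404000000 ≈ 20100, ∠ = arctan(20000/2000) ≈ 84.29°
|H| = 20 · 4.0004e+08 / 4.02e+08 ≈ 19.902
Gain = 20 log₁₀(19.902) ≈ 25.98 dB

26.0 dB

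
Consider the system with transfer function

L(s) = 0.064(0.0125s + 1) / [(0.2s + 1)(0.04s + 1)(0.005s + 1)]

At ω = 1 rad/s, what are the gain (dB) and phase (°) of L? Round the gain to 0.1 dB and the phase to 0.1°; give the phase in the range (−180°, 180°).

At ω = 1 rad/s:
zero (1 + j1·0.0125) = 1 + j0.0125 → |·| ≈ 1.0001, ∠ ≈ 0.72°
pole (1 + j1·0.2) = 1 + j0.2 → |·| ≈ 1.0198, ∠ ≈ 11.31°
pole (1 + j1·0.04) = 1 + j0.04 → |·| ≈ 1.0008, ∠ ≈ 2.29°
pole (1 + j1·0.005) = 1 + j0.005 → |·| ≈ 1, ∠ ≈ 0.29°
|L| = 0.064 · 1.0001 / (1.0198 · 1.0008 · 1) ≈ 0.062714
Gain = 20 log₁₀(0.062714) ≈ -24.05 dB
∠L = (0.72°) − (11.31° + 2.29° + 0.29°) = -13.17°

-24.1 dB, -13.2°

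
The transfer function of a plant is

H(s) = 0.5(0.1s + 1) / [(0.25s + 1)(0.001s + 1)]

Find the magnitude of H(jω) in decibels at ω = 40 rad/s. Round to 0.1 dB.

At ω = 40 rad/s:
zero (1 + j40·0.1) = 1 + j4 → |·| ≈ 4.1231, ∠ ≈ 75.96°
pole (1 + j40·0.25) = 1 + j10 → |·| ≈ 10.05, ∠ ≈ 84.29°
pole (1 + j40·0.001) = 1 + j0.04 → |·| ≈ 1.0008, ∠ ≈ 2.29°
|H| = 0.5 · 4.1231 / (10.05 · 1.0008) ≈ 0.20497
Gain = 20 log₁₀(0.20497) ≈ -13.77 dB

-13.8 dB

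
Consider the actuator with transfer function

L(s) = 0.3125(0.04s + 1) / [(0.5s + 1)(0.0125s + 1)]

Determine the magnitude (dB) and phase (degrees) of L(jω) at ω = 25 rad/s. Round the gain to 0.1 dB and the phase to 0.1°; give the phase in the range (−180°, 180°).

-29.5 dB, -57.8°

At ω = 25 rad/s:
zero (1 + j25·0.04) = 1 + j1 → |·| ≈ 1.4142, ∠ ≈ 45.00°
pole (1 + j25·0.5) = 1 + j12.5 → |·| ≈ 12.54, ∠ ≈ 85.43°
pole (1 + j25·0.0125) = 1 + j0.3125 → |·| ≈ 1.0477, ∠ ≈ 17.35°
|L| = 0.3125 · 1.4142 / (12.54 · 1.0477) ≈ 0.033638
Gain = 20 log₁₀(0.033638) ≈ -29.46 dB
∠L = (45.00°) − (85.43° + 17.35°) = -57.78°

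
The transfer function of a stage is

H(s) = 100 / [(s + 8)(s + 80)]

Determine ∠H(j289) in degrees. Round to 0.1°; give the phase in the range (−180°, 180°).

-162.9°

At s = jω = j289:
pole (s+8): 8 + j289 → |·| = √(8²+289²) = √83585 ≈ 289.11, ∠ = arctan(289/8) ≈ 88.41°
pole (s+80): 80 + j289 → |·| = √(80²+289²) = √89921 ≈ 299.87, ∠ = arctan(289/80) ≈ 74.53°
∠H = 0.00° − 162.94° = -162.94°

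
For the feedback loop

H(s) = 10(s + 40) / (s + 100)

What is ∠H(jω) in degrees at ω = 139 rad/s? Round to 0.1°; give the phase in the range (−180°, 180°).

19.7°

At s = jω = j139:
zero (s+40): 40 + j139 → |·| = √(40²+139²) = √20921 ≈ 144.64, ∠ = arctan(139/40) ≈ 73.95°
pole (s+100): 100 + j139 → |·| = √(100²+139²) = √29321 ≈ 171.23, ∠ = arctan(139/100) ≈ 54.27°
∠H = 73.95° − 54.27° = 19.68°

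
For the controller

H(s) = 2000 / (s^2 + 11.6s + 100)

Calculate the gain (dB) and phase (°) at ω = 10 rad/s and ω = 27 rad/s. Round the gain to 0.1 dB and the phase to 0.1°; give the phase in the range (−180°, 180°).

At s = jω = j10:
quadratic: (j10)² + 11.6·j10 + 100 = 0 + j116 → |·| ≈ 116, ∠ ≈ 90.00°
|H| = 2000 / 116 ≈ 17.241
Gain = 20 log₁₀(17.241) ≈ 24.73 dB
∠H = 0.00° − 90.00° = -90.00°

At s = jω = j27:
quadratic: (j27)² + 11.6·j27 + 100 = -629 + j313.2 → |·| ≈ 702.66, ∠ ≈ 153.53°
|H| = 2000 / 702.66 ≈ 2.8463
Gain = 20 log₁₀(2.8463) ≈ 9.09 dB
∠H = 0.00° − 153.53° = -153.53°

ω = 10: 24.7 dB, -90.0°; ω = 27: 9.1 dB, -153.5°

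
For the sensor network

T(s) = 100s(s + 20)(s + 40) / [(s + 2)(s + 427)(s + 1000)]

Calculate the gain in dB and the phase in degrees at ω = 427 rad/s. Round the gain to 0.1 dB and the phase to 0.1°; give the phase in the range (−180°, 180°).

28.9 dB, 104.1°

At s = jω = j427:
zero (s+20): 20 + j427 → |·| = √(20²+427²) = √182729 ≈ 427.47, ∠ = arctan(427/20) ≈ 87.32°
zero (s+40): 40 + j427 → |·| = √(40²+427²) = √183929 ≈ 428.87, ∠ = arctan(427/40) ≈ 84.65°
zero at origin: s = j427 → |·| = 427, ∠ = 90.00°
pole (s+2): 2 + j427 → |·| = √(2²+427²) = √182333 ≈ 427, ∠ = arctan(427/2) ≈ 89.73°
pole (s+427): 427 + j427 → |·| = √(427²+427²) = √364658 ≈ 603.87, ∠ = arctan(427/427) ≈ 45.00°
pole (s+1000): 1000 + j427 → |·| = √(1000²+427²) = √1182329 ≈ 1087.3, ∠ = arctan(427/1000) ≈ 23.12°
|T| = 100 · 7.8282e+07 / 2.8036e+08 ≈ 27.922
Gain = 20 log₁₀(27.922) ≈ 28.92 dB
∠T = 261.97° − 157.85° = 104.12°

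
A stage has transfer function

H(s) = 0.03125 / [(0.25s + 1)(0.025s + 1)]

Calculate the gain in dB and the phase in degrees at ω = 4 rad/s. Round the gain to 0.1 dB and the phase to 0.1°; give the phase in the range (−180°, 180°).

At ω = 4 rad/s:
pole (1 + j4·0.25) = 1 + j1 → |·| ≈ 1.4142, ∠ ≈ 45.00°
pole (1 + j4·0.025) = 1 + j0.1 → |·| ≈ 1.005, ∠ ≈ 5.71°
|H| = 0.03125 · 1 / (1.4142 · 1.005) ≈ 0.021987
Gain = 20 log₁₀(0.021987) ≈ -33.16 dB
∠H = (0°) − (45.00° + 5.71°) = -50.71°

-33.2 dB, -50.7°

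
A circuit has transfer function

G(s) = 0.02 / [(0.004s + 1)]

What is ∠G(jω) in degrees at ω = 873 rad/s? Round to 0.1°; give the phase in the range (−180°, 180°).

At ω = 873 rad/s:
pole (1 + j873·0.004) = 1 + j3.492 → |·| ≈ 3.6324, ∠ ≈ 74.02°
∠G = (0°) − (74.02°) = -74.02°

-74.0°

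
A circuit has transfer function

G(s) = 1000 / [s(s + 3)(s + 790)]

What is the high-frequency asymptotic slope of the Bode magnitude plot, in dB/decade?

Each pole contributes −20 dB/decade at high frequency; each zero contributes +20 dB/decade.
Net: 0 zero(s) − 3 pole(s) → -60 dB/decade.

-60 dB/decade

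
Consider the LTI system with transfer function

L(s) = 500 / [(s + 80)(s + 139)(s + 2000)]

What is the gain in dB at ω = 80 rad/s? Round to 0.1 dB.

-97.2 dB

At s = jω = j80:
pole (s+80): 80 + j80 → |·| = √(80²+80²) = √12800 ≈ 113.14, ∠ = arctan(80/80) ≈ 45.00°
pole (s+139): 139 + j80 → |·| = √(139²+80²) = √25721 ≈ 160.38, ∠ = arctan(80/139) ≈ 29.92°
pole (s+2000): 2000 + j80 → |·| = √(2000²+80²) = √4006400 ≈ 2001.6, ∠ = arctan(80/2000) ≈ 2.29°
|L| = 500 / 3.632e+07 ≈ 1.3767e-05
Gain = 20 log₁₀(1.3767e-05) ≈ -97.22 dB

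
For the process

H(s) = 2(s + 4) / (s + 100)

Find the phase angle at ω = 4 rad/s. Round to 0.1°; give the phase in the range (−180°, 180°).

At s = jω = j4:
zero (s+4): 4 + j4 → |·| = √(4²+4²) = √32 ≈ 5.6569, ∠ = arctan(4/4) ≈ 45.00°
pole (s+100): 100 + j4 → |·| = √(100²+4²) = √10016 ≈ 100.08, ∠ = arctan(4/100) ≈ 2.29°
∠H = 45.00° − 2.29° = 42.71°

42.7°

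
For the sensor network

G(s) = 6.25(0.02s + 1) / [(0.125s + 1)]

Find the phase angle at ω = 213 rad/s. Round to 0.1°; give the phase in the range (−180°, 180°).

At ω = 213 rad/s:
zero (1 + j213·0.02) = 1 + j4.26 → |·| ≈ 4.3758, ∠ ≈ 76.79°
pole (1 + j213·0.125) = 1 + j26.625 → |·| ≈ 26.644, ∠ ≈ 87.85°
∠G = (76.79°) − (87.85°) = -11.06°

-11.1°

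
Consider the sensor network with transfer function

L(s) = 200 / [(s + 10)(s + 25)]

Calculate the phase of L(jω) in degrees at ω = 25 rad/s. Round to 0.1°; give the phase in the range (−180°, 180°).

-113.2°

At s = jω = j25:
pole (s+10): 10 + j25 → |·| = √(10²+25²) = √725 ≈ 26.926, ∠ = arctan(25/10) ≈ 68.20°
pole (s+25): 25 + j25 → |·| = √(25²+25²) = √1250 ≈ 35.355, ∠ = arctan(25/25) ≈ 45.00°
∠L = 0.00° − 113.20° = -113.20°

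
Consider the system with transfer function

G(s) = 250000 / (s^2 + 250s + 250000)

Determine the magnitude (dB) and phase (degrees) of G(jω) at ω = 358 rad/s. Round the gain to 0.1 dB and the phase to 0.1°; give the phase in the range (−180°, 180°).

4.4 dB, -36.3°

At s = jω = j358:
quadratic: (j358)² + 250·j358 + 250000 = 121836 + j89500 → |·| ≈ 1.5118e+05, ∠ ≈ 36.30°
|G| = 250000 / 1.5118e+05 ≈ 1.6537
Gain = 20 log₁₀(1.6537) ≈ 4.37 dB
∠G = 0.00° − 36.30° = -36.30°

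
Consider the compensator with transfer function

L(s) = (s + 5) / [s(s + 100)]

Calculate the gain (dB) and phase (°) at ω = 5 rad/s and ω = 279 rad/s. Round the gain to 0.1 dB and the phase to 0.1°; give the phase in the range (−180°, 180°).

ω = 5: -37.0 dB, -47.9°; ω = 279: -49.4 dB, -71.3°

At s = jω = j5:
zero (s+5): 5 + j5 → |·| = √(5²+5²) = √50 ≈ 7.0711, ∠ = arctan(5/5) ≈ 45.00°
pole (s+100): 100 + j5 → |·| = √(100²+5²) = √10025 ≈ 100.12, ∠ = arctan(5/100) ≈ 2.86°
pole at origin: |s| = 5, ∠ = 90.00° (in denominator)
|L| = 1 · 7.0711 / 500.6 ≈ 0.014125
Gain = 20 log₁₀(0.014125) ≈ -37.00 dB
∠L = 45.00° − 92.86° = -47.86°

At s = jω = j279:
zero (s+5): 5 + j279 → |·| = √(5²+279²) = √77866 ≈ 279.04, ∠ = arctan(279/5) ≈ 88.97°
pole (s+100): 100 + j279 → |·| = √(100²+279²) = √87841 ≈ 296.38, ∠ = arctan(279/100) ≈ 70.28°
pole at origin: |s| = 279, ∠ = 90.00° (in denominator)
|L| = 1 · 279.04 / 82690 ≈ 0.0033745
Gain = 20 log₁₀(0.0033745) ≈ -49.44 dB
∠L = 88.97° − 160.28° = -71.31°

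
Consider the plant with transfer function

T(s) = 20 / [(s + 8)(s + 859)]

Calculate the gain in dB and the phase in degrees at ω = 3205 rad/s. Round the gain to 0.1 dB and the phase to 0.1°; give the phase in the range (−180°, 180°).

At s = jω = j3205:
pole (s+8): 8 + j3205 → |·| = √(8²+3205²) = √10272089 ≈ 3205, ∠ = arctan(3205/8) ≈ 89.86°
pole (s+859): 859 + j3205 → |·| = √(859²+3205²) = √11009906 ≈ 3318.1, ∠ = arctan(3205/859) ≈ 75.00°
|T| = 20 / 1.0635e+07 ≈ 1.8806e-06
Gain = 20 log₁₀(1.8806e-06) ≈ -114.51 dB
∠T = 0.00° − 164.86° = -164.86°

-114.5 dB, -164.9°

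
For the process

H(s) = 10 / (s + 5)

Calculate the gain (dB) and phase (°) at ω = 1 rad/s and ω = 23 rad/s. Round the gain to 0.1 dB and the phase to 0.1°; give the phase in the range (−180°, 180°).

ω = 1: 5.9 dB, -11.3°; ω = 23: -7.4 dB, -77.7°

Substitute s = j1:
Numerator: 10 = 10 + j0
Denominator: (j1) + 5 = 5 + j1
|N| = √(10² + 0²) ≈ 10, ∠N ≈ 0.00°
|D| = √(5² + 1²) ≈ 5.099, ∠D ≈ 11.31°
|H| = 10 / 5.099 ≈ 1.9612
Gain = 20 log₁₀(1.9612) ≈ 5.85 dB
∠H = 0.00° − 11.31° = -11.31°

Substitute s = j23:
Numerator: 10 = 10 + j0
Denominator: (j23) + 5 = 5 + j23
|N| = √(10² + 0²) ≈ 10, ∠N ≈ 0.00°
|D| = √(5² + 23²) ≈ 23.537, ∠D ≈ 77.74°
|H| = 10 / 23.537 ≈ 0.42486
Gain = 20 log₁₀(0.42486) ≈ -7.44 dB
∠H = 0.00° − 77.74° = -77.74°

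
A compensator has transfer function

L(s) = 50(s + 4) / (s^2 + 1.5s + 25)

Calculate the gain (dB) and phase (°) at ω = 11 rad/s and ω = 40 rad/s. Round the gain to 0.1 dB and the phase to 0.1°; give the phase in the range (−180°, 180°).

At s = jω = j11:
zero (s+4): 4 + j11 → |·| = √(4²+11²) = √137 ≈ 11.705, ∠ = arctan(11/4) ≈ 70.02°
quadratic: (j11)² + 1.5·j11 + 25 = -96 + j16.5 → |·| ≈ 97.408, ∠ ≈ 170.25°
|L| = 50 · 11.705 / 97.408 ≈ 6.0082
Gain = 20 log₁₀(6.0082) ≈ 15.57 dB
∠L = 70.02° − 170.25° = -100.23°

At s = jω = j40:
zero (s+4): 4 + j40 → |·| = √(4²+40²) = √1616 ≈ 40.2, ∠ = arctan(40/4) ≈ 84.29°
quadratic: (j40)² + 1.5·j40 + 25 = -1575 + j60 → |·| ≈ 1576.1, ∠ ≈ 177.82°
|L| = 50 · 40.2 / 1576.1 ≈ 1.2753
Gain = 20 log₁₀(1.2753) ≈ 2.11 dB
∠L = 84.29° − 177.82° = -93.53°

ω = 11: 15.6 dB, -100.2°; ω = 40: 2.1 dB, -93.5°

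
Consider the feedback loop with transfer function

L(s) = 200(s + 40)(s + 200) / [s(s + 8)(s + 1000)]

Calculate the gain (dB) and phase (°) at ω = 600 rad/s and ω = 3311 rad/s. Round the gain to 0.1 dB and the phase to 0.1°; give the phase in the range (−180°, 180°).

ω = 600: -14.8 dB, -52.4°; ω = 3311: -24.7 dB, -77.2°

At s = jω = j600:
zero (s+40): 40 + j600 → |·| = √(40²+600²) = √361600 ≈ 601.33, ∠ = arctan(600/40) ≈ 86.19°
zero (s+200): 200 + j600 → |·| = √(200²+600²) = √400000 ≈ 632.46, ∠ = arctan(600/200) ≈ 71.57°
pole (s+8): 8 + j600 → |·| = √(8²+600²) = √360064 ≈ 600.05, ∠ = arctan(600/8) ≈ 89.24°
pole (s+1000): 1000 + j600 → |·| = √(1000²+600²) = √1360000 ≈ 1166.2, ∠ = arctan(600/1000) ≈ 30.96°
pole at origin: |s| = 600, ∠ = 90.00° (in denominator)
|L| = 200 · 3.8032e+05 / 4.1987e+08 ≈ 0.18116
Gain = 20 log₁₀(0.18116) ≈ -14.84 dB
∠L = 157.76° − 210.20° = -52.44°

At s = jω = j3311:
zero (s+40): 40 + j3311 → |·| = √(40²+3311²) = √10964321 ≈ 3311.2, ∠ = arctan(3311/40) ≈ 89.31°
zero (s+200): 200 + j3311 → |·| = √(200²+3311²) = √11002721 ≈ 3317, ∠ = arctan(3311/200) ≈ 86.54°
pole (s+8): 8 + j3311 → |·| = √(8²+3311²) = √10962785 ≈ 3311, ∠ = arctan(3311/8) ≈ 89.86°
pole (s+1000): 1000 + j3311 → |·| = √(1000²+3311²) = √11962721 ≈ 3458.7, ∠ = arctan(3311/1000) ≈ 73.19°
pole at origin: |s| = 3311, ∠ = 90.00° (in denominator)
|L| = 200 · 1.0983e+07 / 3.7917e+10 ≈ 0.057932
Gain = 20 log₁₀(0.057932) ≈ -24.74 dB
∠L = 175.85° − 253.05° = -77.20°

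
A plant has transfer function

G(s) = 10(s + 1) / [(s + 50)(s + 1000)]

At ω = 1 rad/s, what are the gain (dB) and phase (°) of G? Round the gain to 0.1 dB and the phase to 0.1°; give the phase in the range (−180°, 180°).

-71.0 dB, 43.8°

At s = jω = j1:
zero (s+1): 1 + j1 → |·| = √(1²+1²) = √2 ≈ 1.4142, ∠ = arctan(1/1) ≈ 45.00°
pole (s+50): 50 + j1 → |·| = √(50²+1²) = √2501 ≈ 50.01, ∠ = arctan(1/50) ≈ 1.15°
pole (s+1000): 1000 + j1 → |·| = √(1000²+1²) = √1000001 ≈ 1000, ∠ = arctan(1/1000) ≈ 0.06°
|G| = 10 · 1.4142 / 50010 ≈ 0.00028278
Gain = 20 log₁₀(0.00028278) ≈ -70.97 dB
∠G = 45.00° − 1.21° = 43.79°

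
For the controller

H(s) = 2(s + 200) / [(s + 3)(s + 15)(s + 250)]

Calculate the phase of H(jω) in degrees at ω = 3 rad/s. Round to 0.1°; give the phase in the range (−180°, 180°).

At s = jω = j3:
zero (s+200): 200 + j3 → |·| = √(200²+3²) = √40009 ≈ 200.02, ∠ = arctan(3/200) ≈ 0.86°
pole (s+3): 3 + j3 → |·| = √(3²+3²) = √18 ≈ 4.2426, ∠ = arctan(3/3) ≈ 45.00°
pole (s+15): 15 + j3 → |·| = √(15²+3²) = √234 ≈ 15.297, ∠ = arctan(3/15) ≈ 11.31°
pole (s+250): 250 + j3 → |·| = √(250²+3²) = √62509 ≈ 250.02, ∠ = arctan(3/250) ≈ 0.69°
∠H = 0.86° − 57.00° = -56.14°

-56.1°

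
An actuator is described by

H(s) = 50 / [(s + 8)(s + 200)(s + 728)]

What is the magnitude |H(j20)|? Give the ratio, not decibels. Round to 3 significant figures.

1.59e-05

At s = jω = j20:
pole (s+8): 8 + j20 → |·| = √(8²+20²) = √464 ≈ 21.541, ∠ = arctan(20/8) ≈ 68.20°
pole (s+200): 200 + j20 → |·| = √(200²+20²) = √40400 ≈ 201, ∠ = arctan(20/200) ≈ 5.71°
pole (s+728): 728 + j20 → |·| = √(728²+20²) = √530384 ≈ 728.27, ∠ = arctan(20/728) ≈ 1.57°
|H| = 50 / 3.1532e+06 ≈ 1.5857e-05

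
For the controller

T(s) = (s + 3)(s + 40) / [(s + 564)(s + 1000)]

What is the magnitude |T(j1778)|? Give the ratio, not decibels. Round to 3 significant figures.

At s = jω = j1778:
zero (s+3): 3 + j1778 → |·| = √(3²+1778²) = √3161293 ≈ 1778, ∠ = arctan(1778/3) ≈ 89.90°
zero (s+40): 40 + j1778 → |·| = √(40²+1778²) = √3162884 ≈ 1778.4, ∠ = arctan(1778/40) ≈ 88.71°
pole (s+564): 564 + j1778 → |·| = √(564²+1778²) = √3479380 ≈ 1865.3, ∠ = arctan(1778/564) ≈ 72.40°
pole (s+1000): 1000 + j1778 → |·| = √(1000²+1778²) = √4161284 ≈ 2039.9, ∠ = arctan(1778/1000) ≈ 60.65°
|T| = 1 · 3.162e+06 / 3.805e+06 ≈ 0.83101

0.831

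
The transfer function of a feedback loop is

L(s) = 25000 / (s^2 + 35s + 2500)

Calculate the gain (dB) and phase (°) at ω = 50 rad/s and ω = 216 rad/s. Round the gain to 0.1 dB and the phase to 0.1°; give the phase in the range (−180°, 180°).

At s = jω = j50:
quadratic: (j50)² + 35·j50 + 2500 = 0 + j1750 → |·| ≈ 1750, ∠ ≈ 90.00°
|L| = 25000 / 1750 ≈ 14.286
Gain = 20 log₁₀(14.286) ≈ 23.10 dB
∠L = 0.00° − 90.00° = -90.00°

At s = jω = j216:
quadratic: (j216)² + 35·j216 + 2500 = -44156 + j7560 → |·| ≈ 44799, ∠ ≈ 170.28°
|L| = 25000 / 44799 ≈ 0.55805
Gain = 20 log₁₀(0.55805) ≈ -5.07 dB
∠L = 0.00° − 170.28° = -170.28°

ω = 50: 23.1 dB, -90.0°; ω = 216: -5.1 dB, -170.3°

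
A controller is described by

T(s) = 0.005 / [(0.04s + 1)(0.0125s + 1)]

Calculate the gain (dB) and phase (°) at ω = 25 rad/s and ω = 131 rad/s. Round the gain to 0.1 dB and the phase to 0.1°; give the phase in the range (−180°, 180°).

ω = 25: -49.4 dB, -62.4°; ω = 131: -66.2 dB, -137.8°

At ω = 25 rad/s:
pole (1 + j25·0.04) = 1 + j1 → |·| ≈ 1.4142, ∠ ≈ 45.00°
pole (1 + j25·0.0125) = 1 + j0.3125 → |·| ≈ 1.0477, ∠ ≈ 17.35°
|T| = 0.005 · 1 / (1.4142 · 1.0477) ≈ 0.0033746
Gain = 20 log₁₀(0.0033746) ≈ -49.44 dB
∠T = (0°) − (45.00° + 17.35°) = -62.35°

At ω = 131 rad/s:
pole (1 + j131·0.04) = 1 + j5.24 → |·| ≈ 5.3346, ∠ ≈ 79.20°
pole (1 + j131·0.0125) = 1 + j1.6375 → |·| ≈ 1.9187, ∠ ≈ 58.59°
|T| = 0.005 · 1 / (5.3346 · 1.9187) ≈ 0.0004885
Gain = 20 log₁₀(0.0004885) ≈ -66.22 dB
∠T = (0°) − (79.20° + 58.59°) = -137.79°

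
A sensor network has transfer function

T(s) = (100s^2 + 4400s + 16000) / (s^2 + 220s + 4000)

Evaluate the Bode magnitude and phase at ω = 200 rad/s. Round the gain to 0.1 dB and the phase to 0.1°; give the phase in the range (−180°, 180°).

37.1 dB, 38.3°

Substitute s = j200:
Numerator: 100(j200)^2 + 4400(j200) + 16000 = -3984000 + j880000
Denominator: (j200)^2 + 220(j200) + 4000 = -36000 + j44000
|N| = √(3984000² + 880000²) ≈ 4.08e+06, ∠N ≈ 167.54°
|D| = √(36000² + 44000²) ≈ 56851, ∠D ≈ 129.29°
|T| = 4.08e+06 / 56851 ≈ 71.767
Gain = 20 log₁₀(71.767) ≈ 37.12 dB
∠T = 167.54° − 129.29° = 38.25°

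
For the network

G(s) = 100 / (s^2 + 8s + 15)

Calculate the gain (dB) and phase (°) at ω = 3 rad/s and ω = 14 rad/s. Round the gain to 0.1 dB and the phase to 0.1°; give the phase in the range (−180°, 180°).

Substitute s = j3:
Numerator: 100 = 100 + j0
Denominator: (j3)^2 + 8(j3) + 15 = 6 + j24
|N| = √(100² + 0²) ≈ 100, ∠N ≈ 0.00°
|D| = √(6² + 24²) ≈ 24.739, ∠D ≈ 75.96°
|G| = 100 / 24.739 ≈ 4.0422
Gain = 20 log₁₀(4.0422) ≈ 12.13 dB
∠G = 0.00° − 75.96° = -75.96°

Substitute s = j14:
Numerator: 100 = 100 + j0
Denominator: (j14)^2 + 8(j14) + 15 = -181 + j112
|N| = √(100² + 0²) ≈ 100, ∠N ≈ 0.00°
|D| = √(181² + 112²) ≈ 212.85, ∠D ≈ 148.25°
|G| = 100 / 212.85 ≈ 0.46981
Gain = 20 log₁₀(0.46981) ≈ -6.56 dB
∠G = 0.00° − 148.25° = -148.25°

ω = 3: 12.1 dB, -76.0°; ω = 14: -6.6 dB, -148.3°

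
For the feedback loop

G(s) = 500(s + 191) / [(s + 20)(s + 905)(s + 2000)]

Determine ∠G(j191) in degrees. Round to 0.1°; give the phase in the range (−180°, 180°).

-56.4°

At s = jω = j191:
zero (s+191): 191 + j191 → |·| = √(191²+191²) = √72962 ≈ 270.11, ∠ = arctan(191/191) ≈ 45.00°
pole (s+20): 20 + j191 → |·| = √(20²+191²) = √36881 ≈ 192.04, ∠ = arctan(191/20) ≈ 84.02°
pole (s+905): 905 + j191 → |·| = √(905²+191²) = √855506 ≈ 924.94, ∠ = arctan(191/905) ≈ 11.92°
pole (s+2000): 2000 + j191 → |·| = √(2000²+191²) = √4036481 ≈ 2009.1, ∠ = arctan(191/2000) ≈ 5.46°
∠G = 45.00° − 101.40° = -56.40°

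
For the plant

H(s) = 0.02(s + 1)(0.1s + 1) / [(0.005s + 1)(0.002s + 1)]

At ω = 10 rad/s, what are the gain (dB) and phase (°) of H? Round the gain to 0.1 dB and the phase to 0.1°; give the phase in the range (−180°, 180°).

-10.9 dB, 125.3°

At ω = 10 rad/s:
zero (1 + j10·1) = 1 + j10 → |·| ≈ 10.05, ∠ ≈ 84.29°
zero (1 + j10·0.1) = 1 + j1 → |·| ≈ 1.4142, ∠ ≈ 45.00°
pole (1 + j10·0.005) = 1 + j0.05 → |·| ≈ 1.0012, ∠ ≈ 2.86°
pole (1 + j10·0.002) = 1 + j0.02 → |·| ≈ 1.0002, ∠ ≈ 1.15°
|H| = 0.02 · 10.05 · 1.4142 / (1.0012 · 1.0002) ≈ 0.28386
Gain = 20 log₁₀(0.28386) ≈ -10.94 dB
∠H = (84.29° + 45.00°) − (2.86° + 1.15°) = 125.28°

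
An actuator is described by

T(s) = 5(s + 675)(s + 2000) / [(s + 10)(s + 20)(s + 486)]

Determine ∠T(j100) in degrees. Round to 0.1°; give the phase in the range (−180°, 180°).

-163.3°

At s = jω = j100:
zero (s+675): 675 + j100 → |·| = √(675²+100²) = √465625 ≈ 682.37, ∠ = arctan(100/675) ≈ 8.43°
zero (s+2000): 2000 + j100 → |·| = √(2000²+100²) = √4010000 ≈ 2002.5, ∠ = arctan(100/2000) ≈ 2.86°
pole (s+10): 10 + j100 → |·| = √(10²+100²) = √10100 ≈ 100.5, ∠ = arctan(100/10) ≈ 84.29°
pole (s+20): 20 + j100 → |·| = √(20²+100²) = √10400 ≈ 101.98, ∠ = arctan(100/20) ≈ 78.69°
pole (s+486): 486 + j100 → |·| = √(486²+100²) = √246196 ≈ 496.18, ∠ = arctan(100/486) ≈ 11.63°
∠T = 11.29° − 174.61° = -163.32°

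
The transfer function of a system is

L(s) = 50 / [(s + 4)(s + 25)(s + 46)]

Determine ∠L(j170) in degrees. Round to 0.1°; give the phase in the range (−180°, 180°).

At s = jω = j170:
pole (s+4): 4 + j170 → |·| = √(4²+170²) = √28916 ≈ 170.05, ∠ = arctan(170/4) ≈ 88.65°
pole (s+25): 25 + j170 → |·| = √(25²+170²) = √29525 ≈ 171.83, ∠ = arctan(170/25) ≈ 81.63°
pole (s+46): 46 + j170 → |·| = √(46²+170²) = √31016 ≈ 176.11, ∠ = arctan(170/46) ≈ 74.86°
∠L = 0.00° − 245.14° = -245.14° ≡ 114.86° (principal value)

114.9°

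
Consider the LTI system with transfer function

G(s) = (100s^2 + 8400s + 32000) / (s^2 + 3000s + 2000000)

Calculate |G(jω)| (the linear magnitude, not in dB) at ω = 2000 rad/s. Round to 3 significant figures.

63.3

Substitute s = j2000:
Numerator: 100(j2000)^2 + 8400(j2000) + 32000 = -399968000 + j16800000
Denominator: (j2000)^2 + 3000(j2000) + 2000000 = -2000000 + j6000000
|N| = √(399968000² + 16800000²) ≈ 4.0032e+08, ∠N ≈ 177.59°
|D| = √(2000000² + 6000000²) ≈ 6.3246e+06, ∠D ≈ 108.43°
|G| = 4.0032e+08 / 6.3246e+06 ≈ 63.296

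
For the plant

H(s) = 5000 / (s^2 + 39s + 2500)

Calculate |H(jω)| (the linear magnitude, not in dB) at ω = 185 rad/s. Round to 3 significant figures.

0.154

At s = jω = j185:
quadratic: (j185)² + 39·j185 + 2500 = -31725 + j7215 → |·| ≈ 32535, ∠ ≈ 167.19°
|H| = 5000 / 32535 ≈ 0.15368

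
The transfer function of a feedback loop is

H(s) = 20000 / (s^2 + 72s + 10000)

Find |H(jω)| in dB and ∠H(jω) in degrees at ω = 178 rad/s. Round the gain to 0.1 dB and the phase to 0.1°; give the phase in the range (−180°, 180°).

-2.0 dB, -149.4°

At s = jω = j178:
quadratic: (j178)² + 72·j178 + 10000 = -21684 + j12816 → |·| ≈ 25188, ∠ ≈ 149.42°
|H| = 20000 / 25188 ≈ 0.79403
Gain = 20 log₁₀(0.79403) ≈ -2.00 dB
∠H = 0.00° − 149.42° = -149.42°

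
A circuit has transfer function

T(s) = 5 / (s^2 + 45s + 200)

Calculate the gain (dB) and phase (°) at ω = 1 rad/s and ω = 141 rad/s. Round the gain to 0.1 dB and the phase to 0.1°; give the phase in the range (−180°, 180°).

Substitute s = j1:
Numerator: 5 = 5 + j0
Denominator: (j1)^2 + 45(j1) + 200 = 199 + j45
|N| = √(5² + 0²) ≈ 5, ∠N ≈ 0.00°
|D| = √(199² + 45²) ≈ 204.02, ∠D ≈ 12.74°
|T| = 5 / 204.02 ≈ 0.024507
Gain = 20 log₁₀(0.024507) ≈ -32.21 dB
∠T = 0.00° − 12.74° = -12.74°

Substitute s = j141:
Numerator: 5 = 5 + j0
Denominator: (j141)^2 + 45(j141) + 200 = -19681 + j6345
|N| = √(5² + 0²) ≈ 5, ∠N ≈ 0.00°
|D| = √(19681² + 6345²) ≈ 20679, ∠D ≈ 162.13°
|T| = 5 / 20679 ≈ 0.00024179
Gain = 20 log₁₀(0.00024179) ≈ -72.33 dB
∠T = 0.00° − 162.13° = -162.13°

ω = 1: -32.2 dB, -12.7°; ω = 141: -72.3 dB, -162.1°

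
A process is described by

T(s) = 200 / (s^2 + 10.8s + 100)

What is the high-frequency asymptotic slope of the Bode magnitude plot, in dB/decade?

Each pole contributes −20 dB/decade at high frequency; each zero contributes +20 dB/decade.
Net: 0 zero(s) − 2 pole(s) → -40 dB/decade.

-40 dB/decade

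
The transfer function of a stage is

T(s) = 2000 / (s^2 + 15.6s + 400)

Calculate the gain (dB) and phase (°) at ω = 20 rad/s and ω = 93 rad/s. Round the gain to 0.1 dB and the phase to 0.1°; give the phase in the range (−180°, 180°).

At s = jω = j20:
quadratic: (j20)² + 15.6·j20 + 400 = 0 + j312 → |·| ≈ 312, ∠ ≈ 90.00°
|T| = 2000 / 312 ≈ 6.4103
Gain = 20 log₁₀(6.4103) ≈ 16.14 dB
∠T = 0.00° − 90.00° = -90.00°

At s = jω = j93:
quadratic: (j93)² + 15.6·j93 + 400 = -8249 + j1450.8 → |·| ≈ 8375.6, ∠ ≈ 170.03°
|T| = 2000 / 8375.6 ≈ 0.23879
Gain = 20 log₁₀(0.23879) ≈ -12.44 dB
∠T = 0.00° − 170.03° = -170.03°

ω = 20: 16.1 dB, -90.0°; ω = 93: -12.4 dB, -170.0°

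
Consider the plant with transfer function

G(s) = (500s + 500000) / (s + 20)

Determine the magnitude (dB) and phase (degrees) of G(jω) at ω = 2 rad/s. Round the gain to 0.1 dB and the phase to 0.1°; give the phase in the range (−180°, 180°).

87.9 dB, -5.6°

Substitute s = j2:
Numerator: 500(j2) + 500000 = 500000 + j1000
Denominator: (j2) + 20 = 20 + j2
|N| = √(500000² + 1000²) ≈ 5e+05, ∠N ≈ 0.11°
|D| = √(20² + 2²) ≈ 20.1, ∠D ≈ 5.71°
|G| = 5e+05 / 20.1 ≈ 24876
Gain = 20 log₁₀(24876) ≈ 87.92 dB
∠G = 0.11° − 5.71° = -5.60°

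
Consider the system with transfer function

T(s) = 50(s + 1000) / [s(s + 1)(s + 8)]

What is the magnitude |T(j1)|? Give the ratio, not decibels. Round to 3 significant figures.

4.39e+03

At s = jω = j1:
zero (s+1000): 1000 + j1 → |·| = √(1000²+1²) = √1000001 ≈ 1000, ∠ = arctan(1/1000) ≈ 0.06°
pole (s+1): 1 + j1 → |·| = √(1²+1²) = √2 ≈ 1.4142, ∠ = arctan(1/1) ≈ 45.00°
pole (s+8): 8 + j1 → |·| = √(8²+1²) = √65 ≈ 8.0623, ∠ = arctan(1/8) ≈ 7.13°
pole at origin: |s| = 1, ∠ = 90.00° (in denominator)
|T| = 50 · 1000 / 11.402 ≈ 4385.2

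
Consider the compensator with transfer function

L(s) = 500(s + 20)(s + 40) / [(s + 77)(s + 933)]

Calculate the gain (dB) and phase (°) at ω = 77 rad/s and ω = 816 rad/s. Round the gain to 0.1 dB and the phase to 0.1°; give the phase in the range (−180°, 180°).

At s = jω = j77:
zero (s+20): 20 + j77 → |·| = √(20²+77²) = √6329 ≈ 79.555, ∠ = arctan(77/20) ≈ 75.44°
zero (s+40): 40 + j77 → |·| = √(40²+77²) = √7529 ≈ 86.77, ∠ = arctan(77/40) ≈ 62.55°
pole (s+77): 77 + j77 → |·| = √(77²+77²) = √11858 ≈ 108.89, ∠ = arctan(77/77) ≈ 45.00°
pole (s+933): 933 + j77 → |·| = √(933²+77²) = √876418 ≈ 936.17, ∠ = arctan(77/933) ≈ 4.72°
|L| = 500 · 6903 / 1.0194e+05 ≈ 33.858
Gain = 20 log₁₀(33.858) ≈ 30.59 dB
∠L = 137.99° − 49.72° = 88.27°

At s = jω = j816:
zero (s+20): 20 + j816 → |·| = √(20²+816²) = √666256 ≈ 816.25, ∠ = arctan(816/20) ≈ 88.60°
zero (s+40): 40 + j816 → |·| = √(40²+816²) = √667456 ≈ 816.98, ∠ = arctan(816/40) ≈ 87.19°
pole (s+77): 77 + j816 → |·| = √(77²+816²) = √671785 ≈ 819.62, ∠ = arctan(816/77) ≈ 84.61°
pole (s+933): 933 + j816 → |·| = √(933²+816²) = √1536345 ≈ 1239.5, ∠ = arctan(816/933) ≈ 41.17°
|L| = 500 · 6.6686e+05 / 1.0159e+06 ≈ 328.21
Gain = 20 log₁₀(328.21) ≈ 50.32 dB
∠L = 175.79° − 125.78° = 50.01°

ω = 77: 30.6 dB, 88.3°; ω = 816: 50.3 dB, 50.0°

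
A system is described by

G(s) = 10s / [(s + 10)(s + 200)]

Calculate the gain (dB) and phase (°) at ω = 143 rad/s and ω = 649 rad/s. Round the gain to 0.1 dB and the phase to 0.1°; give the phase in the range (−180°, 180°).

At s = jω = j143:
zero at origin: s = j143 → |·| = 143, ∠ = 90.00°
pole (s+10): 10 + j143 → |·| = √(10²+143²) = √20549 ≈ 143.35, ∠ = arctan(143/10) ≈ 86.00°
pole (s+200): 200 + j143 → |·| = √(200²+143²) = √60449 ≈ 245.86, ∠ = arctan(143/200) ≈ 35.56°
|G| = 10 · 143 / 35244 ≈ 0.040574
Gain = 20 log₁₀(0.040574) ≈ -27.84 dB
∠G = 90.00° − 121.56° = -31.56°

At s = jω = j649:
zero at origin: s = j649 → |·| = 649, ∠ = 90.00°
pole (s+10): 10 + j649 → |·| = √(10²+649²) = √421301 ≈ 649.08, ∠ = arctan(649/10) ≈ 89.12°
pole (s+200): 200 + j649 → |·| = √(200²+649²) = √461201 ≈ 679.12, ∠ = arctan(649/200) ≈ 72.87°
|G| = 10 · 649 / 4.408e+05 ≈ 0.014723
Gain = 20 log₁₀(0.014723) ≈ -36.64 dB
∠G = 90.00° − 161.99° = -71.99°

ω = 143: -27.8 dB, -31.6°; ω = 649: -36.6 dB, -72.0°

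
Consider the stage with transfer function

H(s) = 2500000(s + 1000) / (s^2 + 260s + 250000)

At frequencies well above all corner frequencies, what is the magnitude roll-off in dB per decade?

-20 dB/decade

Each pole contributes −20 dB/decade at high frequency; each zero contributes +20 dB/decade.
Net: 1 zero(s) − 2 pole(s) → -20 dB/decade.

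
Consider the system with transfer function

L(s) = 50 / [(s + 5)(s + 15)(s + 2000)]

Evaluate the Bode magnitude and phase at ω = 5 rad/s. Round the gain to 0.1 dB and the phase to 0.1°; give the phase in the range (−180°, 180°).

-73.0 dB, -63.6°

At s = jω = j5:
pole (s+5): 5 + j5 → |·| = √(5²+5²) = √50 ≈ 7.0711, ∠ = arctan(5/5) ≈ 45.00°
pole (s+15): 15 + j5 → |·| = √(15²+5²) = √250 ≈ 15.811, ∠ = arctan(5/15) ≈ 18.43°
pole (s+2000): 2000 + j5 → |·| = √(2000²+5²) = √4000025 ≈ 2000, ∠ = arctan(5/2000) ≈ 0.14°
|L| = 50 / 2.236e+05 ≈ 0.00022361
Gain = 20 log₁₀(0.00022361) ≈ -73.01 dB
∠L = 0.00° − 63.57° = -63.57°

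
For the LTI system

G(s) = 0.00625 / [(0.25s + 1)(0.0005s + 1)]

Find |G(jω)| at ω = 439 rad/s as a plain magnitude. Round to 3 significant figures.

5.56e-05

At ω = 439 rad/s:
pole (1 + j439·0.25) = 1 + j109.75 → |·| ≈ 109.75, ∠ ≈ 89.48°
pole (1 + j439·0.0005) = 1 + j0.2195 → |·| ≈ 1.0238, ∠ ≈ 12.38°
|G| = 0.00625 · 1 / (109.75 · 1.0238) ≈ 5.5624e-05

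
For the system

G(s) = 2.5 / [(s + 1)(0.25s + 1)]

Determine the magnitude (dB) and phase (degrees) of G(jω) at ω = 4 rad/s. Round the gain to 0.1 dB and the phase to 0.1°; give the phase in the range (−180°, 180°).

-7.4 dB, -121.0°

At ω = 4 rad/s:
pole (1 + j4·1) = 1 + j4 → |·| ≈ 4.1231, ∠ ≈ 75.96°
pole (1 + j4·0.25) = 1 + j1 → |·| ≈ 1.4142, ∠ ≈ 45.00°
|G| = 2.5 · 1 / (4.1231 · 1.4142) ≈ 0.42875
Gain = 20 log₁₀(0.42875) ≈ -7.36 dB
∠G = (0°) − (75.96° + 45.00°) = -120.96°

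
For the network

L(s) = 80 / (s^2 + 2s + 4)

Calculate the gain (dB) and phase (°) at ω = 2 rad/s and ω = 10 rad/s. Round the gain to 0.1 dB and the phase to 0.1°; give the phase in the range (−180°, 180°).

ω = 2: 26.0 dB, -90.0°; ω = 10: -1.8 dB, -168.2°

At s = jω = j2:
quadratic: (j2)² + 2·j2 + 4 = 0 + j4 → |·| ≈ 4, ∠ ≈ 90.00°
|L| = 80 / 4 ≈ 20
Gain = 20 log₁₀(20) ≈ 26.02 dB
∠L = 0.00° − 90.00° = -90.00°

At s = jω = j10:
quadratic: (j10)² + 2·j10 + 4 = -96 + j20 → |·| ≈ 98.061, ∠ ≈ 168.23°
|L| = 80 / 98.061 ≈ 0.81582
Gain = 20 log₁₀(0.81582) ≈ -1.77 dB
∠L = 0.00° − 168.23° = -168.23°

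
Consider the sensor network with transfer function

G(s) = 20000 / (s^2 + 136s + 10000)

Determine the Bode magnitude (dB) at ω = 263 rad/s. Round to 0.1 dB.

-10.8 dB

At s = jω = j263:
quadratic: (j263)² + 136·j263 + 10000 = -59169 + j35768 → |·| ≈ 69140, ∠ ≈ 148.85°
|G| = 20000 / 69140 ≈ 0.28927
Gain = 20 log₁₀(0.28927) ≈ -10.77 dB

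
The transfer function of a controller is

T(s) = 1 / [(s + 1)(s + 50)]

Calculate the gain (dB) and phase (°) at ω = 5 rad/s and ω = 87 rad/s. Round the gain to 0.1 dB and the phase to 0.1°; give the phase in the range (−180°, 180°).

At s = jω = j5:
pole (s+1): 1 + j5 → |·| = √(1²+5²) = √26 ≈ 5.099, ∠ = arctan(5/1) ≈ 78.69°
pole (s+50): 50 + j5 → |·| = √(50²+5²) = √2525 ≈ 50.249, ∠ = arctan(5/50) ≈ 5.71°
|T| = 1 / 256.22 ≈ 0.0039029
Gain = 20 log₁₀(0.0039029) ≈ -48.17 dB
∠T = 0.00° − 84.40° = -84.40°

At s = jω = j87:
pole (s+1): 1 + j87 → |·| = √(1²+87²) = √7570 ≈ 87.006, ∠ = arctan(87/1) ≈ 89.34°
pole (s+50): 50 + j87 → |·| = √(50²+87²) = √10069 ≈ 100.34, ∠ = arctan(87/50) ≈ 60.11°
|T| = 1 / 8730.2 ≈ 0.00011454
Gain = 20 log₁₀(0.00011454) ≈ -78.82 dB
∠T = 0.00° − 149.45° = -149.45°

ω = 5: -48.2 dB, -84.4°; ω = 87: -78.8 dB, -149.5°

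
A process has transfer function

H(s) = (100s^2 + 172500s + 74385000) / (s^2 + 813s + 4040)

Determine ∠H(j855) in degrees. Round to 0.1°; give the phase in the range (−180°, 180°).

-46.8°

Substitute s = j855:
Numerator: 100(j855)^2 + 172500(j855) + 74385000 = 1282500 + j147487500
Denominator: (j855)^2 + 813(j855) + 4040 = -726985 + j695115
|N| = √(1282500² + 147487500²) ≈ 1.4749e+08, ∠N ≈ 89.50°
|D| = √(726985² + 695115²) ≈ 1.0058e+06, ∠D ≈ 136.28°
∠H = 89.50° − 136.28° = -46.78°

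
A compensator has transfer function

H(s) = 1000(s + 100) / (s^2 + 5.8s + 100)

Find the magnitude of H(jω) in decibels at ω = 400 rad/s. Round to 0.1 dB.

8.2 dB

At s = jω = j400:
zero (s+100): 100 + j400 → |·| = √(100²+400²) = √170000 ≈ 412.31, ∠ = arctan(400/100) ≈ 75.96°
quadratic: (j400)² + 5.8·j400 + 100 = -159900 + j2320 → |·| ≈ 1.5992e+05, ∠ ≈ 179.17°
|H| = 1000 · 412.31 / 1.5992e+05 ≈ 2.5782
Gain = 20 log₁₀(2.5782) ≈ 8.23 dB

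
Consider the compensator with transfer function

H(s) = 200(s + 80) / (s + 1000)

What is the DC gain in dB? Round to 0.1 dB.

24.1 dB

H(0) = 200·80 / (1000) = 16
20 log₁₀(16) ≈ 24.08 dB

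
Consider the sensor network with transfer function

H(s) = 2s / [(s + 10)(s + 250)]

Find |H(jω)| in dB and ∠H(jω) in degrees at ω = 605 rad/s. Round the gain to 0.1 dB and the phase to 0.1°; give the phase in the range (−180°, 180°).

At s = jω = j605:
zero at origin: s = j605 → |·| = 605, ∠ = 90.00°
pole (s+10): 10 + j605 → |·| = √(10²+605²) = √366125 ≈ 605.08, ∠ = arctan(605/10) ≈ 89.05°
pole (s+250): 250 + j605 → |·| = √(250²+605²) = √428525 ≈ 654.62, ∠ = arctan(605/250) ≈ 67.55°
|H| = 2 · 605 / 3.961e+05 ≈ 0.0030548
Gain = 20 log₁₀(0.0030548) ≈ -50.30 dB
∠H = 90.00° − 156.60° = -66.60°

-50.3 dB, -66.6°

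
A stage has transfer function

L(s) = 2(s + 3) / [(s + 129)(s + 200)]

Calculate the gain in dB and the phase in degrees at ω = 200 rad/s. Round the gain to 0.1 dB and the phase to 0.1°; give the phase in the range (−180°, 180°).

At s = jω = j200:
zero (s+3): 3 + j200 → |·| = √(3²+200²) = √40009 ≈ 200.02, ∠ = arctan(200/3) ≈ 89.14°
pole (s+129): 129 + j200 → |·| = √(129²+200²) = √56641 ≈ 237.99, ∠ = arctan(200/129) ≈ 57.18°
pole (s+200): 200 + j200 → |·| = √(200²+200²) = √80000 ≈ 282.84, ∠ = arctan(200/200) ≈ 45.00°
|L| = 2 · 200.02 / 67313 ≈ 0.005943
Gain = 20 log₁₀(0.005943) ≈ -44.52 dB
∠L = 89.14° − 102.18° = -13.04°

-44.5 dB, -13.0°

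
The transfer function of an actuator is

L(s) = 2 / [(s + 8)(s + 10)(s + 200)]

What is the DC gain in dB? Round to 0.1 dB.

L(0) = 2 / (8·10·200) = 0.000125
20 log₁₀(0.000125) ≈ -78.06 dB

-78.1 dB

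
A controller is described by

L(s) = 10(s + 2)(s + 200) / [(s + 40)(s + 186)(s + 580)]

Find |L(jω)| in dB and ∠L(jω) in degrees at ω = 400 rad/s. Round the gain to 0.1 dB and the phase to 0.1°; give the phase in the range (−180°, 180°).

At s = jω = j400:
zero (s+2): 2 + j400 → |·| = √(2²+400²) = √160004 ≈ 400, ∠ = arctan(400/2) ≈ 89.71°
zero (s+200): 200 + j400 → |·| = √(200²+400²) = √200000 ≈ 447.21, ∠ = arctan(400/200) ≈ 63.43°
pole (s+40): 40 + j400 → |·| = √(40²+400²) = √161600 ≈ 402, ∠ = arctan(400/40) ≈ 84.29°
pole (s+186): 186 + j400 → |·| = √(186²+400²) = √194596 ≈ 441.13, ∠ = arctan(400/186) ≈ 65.06°
pole (s+580): 580 + j400 → |·| = √(580²+400²) = √496400 ≈ 704.56, ∠ = arctan(400/580) ≈ 34.59°
|L| = 10 · 1.7888e+05 / 1.2494e+08 ≈ 0.014317
Gain = 20 log₁₀(0.014317) ≈ -36.88 dB
∠L = 153.14° − 183.94° = -30.80°

-36.9 dB, -30.8°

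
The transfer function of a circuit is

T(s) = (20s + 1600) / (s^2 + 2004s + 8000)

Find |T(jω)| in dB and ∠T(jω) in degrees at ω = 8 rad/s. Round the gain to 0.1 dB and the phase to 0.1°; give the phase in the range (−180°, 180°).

Substitute s = j8:
Numerator: 20(j8) + 1600 = 1600 + j160
Denominator: (j8)^2 + 2004(j8) + 8000 = 7936 + j16032
|N| = √(1600² + 160²) ≈ 1608, ∠N ≈ 5.71°
|D| = √(7936² + 16032²) ≈ 17889, ∠D ≈ 63.66°
|T| = 1608 / 17889 ≈ 0.089888
Gain = 20 log₁₀(0.089888) ≈ -20.93 dB
∠T = 5.71° − 63.66° = -57.95°

-20.9 dB, -58.0°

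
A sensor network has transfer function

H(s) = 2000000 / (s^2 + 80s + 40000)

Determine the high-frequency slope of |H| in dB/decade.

-40 dB/decade

Each pole contributes −20 dB/decade at high frequency; each zero contributes +20 dB/decade.
Net: 0 zero(s) − 2 pole(s) → -40 dB/decade.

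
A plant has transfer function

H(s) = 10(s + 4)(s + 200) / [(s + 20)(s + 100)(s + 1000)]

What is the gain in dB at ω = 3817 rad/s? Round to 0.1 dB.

At s = jω = j3817:
zero (s+4): 4 + j3817 → |·| = √(4²+3817²) = √14569505 ≈ 3817, ∠ = arctan(3817/4) ≈ 89.94°
zero (s+200): 200 + j3817 → |·| = √(200²+3817²) = √14609489 ≈ 3822.2, ∠ = arctan(3817/200) ≈ 87.00°
pole (s+20): 20 + j3817 → |·| = √(20²+3817²) = √14569889 ≈ 3817.1, ∠ = arctan(3817/20) ≈ 89.70°
pole (s+100): 100 + j3817 → |·| = √(100²+3817²) = √14579489 ≈ 3818.3, ∠ = arctan(3817/100) ≈ 88.50°
pole (s+1000): 1000 + j3817 → |·| = √(1000²+3817²) = √15569489 ≈ 3945.8, ∠ = arctan(3817/1000) ≈ 75.32°
|H| = 10 · 1.4589e+07 / 5.7509e+10 ≈ 0.0025368
Gain = 20 log₁₀(0.0025368) ≈ -51.91 dB

-51.9 dB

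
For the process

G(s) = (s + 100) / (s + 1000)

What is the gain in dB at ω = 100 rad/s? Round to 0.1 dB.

At s = jω = j100:
zero (s+100): 100 + j100 → |·| = √(100²+100²) = √20000 ≈ 141.42, ∠ = arctan(100/100) ≈ 45.00°
pole (s+1000): 1000 + j100 → |·| = √(1000²+100²) = √1010000 ≈ 1005, ∠ = arctan(100/1000) ≈ 5.71°
|G| = 1 · 141.42 / 1005 ≈ 0.14072
Gain = 20 log₁₀(0.14072) ≈ -17.03 dB

-17.0 dB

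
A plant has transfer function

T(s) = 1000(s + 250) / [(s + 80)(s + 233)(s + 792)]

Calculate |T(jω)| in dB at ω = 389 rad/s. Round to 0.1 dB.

-50.7 dB

At s = jω = j389:
zero (s+250): 250 + j389 → |·| = √(250²+389²) = √213821 ≈ 462.41, ∠ = arctan(389/250) ≈ 57.27°
pole (s+80): 80 + j389 → |·| = √(80²+389²) = √157721 ≈ 397.14, ∠ = arctan(389/80) ≈ 78.38°
pole (s+233): 233 + j389 → |·| = √(233²+389²) = √205610 ≈ 453.44, ∠ = arctan(389/233) ≈ 59.08°
pole (s+792): 792 + j389 → |·| = √(792²+389²) = √778585 ≈ 882.37, ∠ = arctan(389/792) ≈ 26.16°
|T| = 1000 · 462.41 / 1.589e+08 ≈ 0.0029101
Gain = 20 log₁₀(0.0029101) ≈ -50.72 dB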